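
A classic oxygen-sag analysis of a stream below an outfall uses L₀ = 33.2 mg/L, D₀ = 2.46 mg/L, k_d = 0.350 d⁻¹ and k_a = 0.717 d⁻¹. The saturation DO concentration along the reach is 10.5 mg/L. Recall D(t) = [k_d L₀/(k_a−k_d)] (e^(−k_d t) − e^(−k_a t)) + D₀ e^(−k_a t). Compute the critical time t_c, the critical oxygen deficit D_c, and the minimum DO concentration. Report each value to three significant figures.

t_c = [1/(k_a−k_d)] ln[(k_a/k_d)(1 − D₀(k_a−k_d)/(k_d L₀))]
= [1/(0.717−0.350)] ln[(0.717/0.350)(1 − 2.46×0.3670/(0.350×33.2))]
= (1/0.3670) ln[2.049 × 0.9223] = 2.725 × ln(1.889) = 2.725 × 0.6363 = 1.734 d.
L(t_c) = L₀ e^(−k_d t_c) = 33.2 × 0.5451 = 18.10 mg/L, and at the critical point k_a D_c = k_d L, so D_c = (0.350/0.717) × 18.10 = 8.834 mg/L.
Minimum DO = C_s − D_c = 10.5 − 8.834 = 1.666 mg/L.

t_c ≈ 1.73 d; D_c ≈ 8.83 mg/L; min DO ≈ 1.67 mg/L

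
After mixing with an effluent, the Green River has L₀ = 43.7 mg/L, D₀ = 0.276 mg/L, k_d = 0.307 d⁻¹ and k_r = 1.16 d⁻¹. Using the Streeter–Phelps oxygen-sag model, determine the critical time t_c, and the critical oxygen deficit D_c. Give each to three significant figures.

t_c ≈ 1.54 d; D_c ≈ 7.21 mg/L

With k_r/k_d = 3.779 and 1 − D₀(k_r−k_d)/(k_d L₀) = 0.9825,
t_c = ln(3.779 × 0.9825) / (1.16 − 0.307) = ln(3.712) / 0.8530 = 1.312/0.8530 = 1.538 d.
L(t_c) = L₀ e^(−k_d t_c) = 43.7 × 0.6237 = 27.26 mg/L, and at the critical point k_r D_c = k_d L, so D_c = (0.307/1.16) × 27.26 = 7.214 mg/L.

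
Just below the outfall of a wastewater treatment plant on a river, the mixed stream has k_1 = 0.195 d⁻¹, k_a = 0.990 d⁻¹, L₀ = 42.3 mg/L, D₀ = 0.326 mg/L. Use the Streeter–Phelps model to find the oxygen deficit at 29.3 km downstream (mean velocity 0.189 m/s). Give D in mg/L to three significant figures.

Travel time t = x/v = 29.3 km / (0.189 m/s) = 29300 m / 0.189 m/s = 155000 s = 1.794 d.
k_1 L₀/(k_a−k_1) = 0.195×42.3/(0.990−0.195) = 8.248/0.7950 = 10.38 mg/L.
e^(−k_1 t) = e^(−0.195×1.794) = 0.7048; e^(−k_a t) = e^(−0.990×1.794) = 0.1693.
D = 10.38 × (0.7048 − 0.1693) + 0.326 × 0.1693 = 5.556 + 0.05518 = 5.611 mg/L.

D ≈ 5.61 mg/L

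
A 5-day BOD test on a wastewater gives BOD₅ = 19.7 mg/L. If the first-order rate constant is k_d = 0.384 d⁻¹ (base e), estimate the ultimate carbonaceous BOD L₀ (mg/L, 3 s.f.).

L₀ ≈ 23.1 mg/L

BOD₅ = L₀(1 − e^(−5k_d)) ⇒ L₀ = BOD₅ / (1 − e^(−5×0.384))
= 19.7 / (1 − 0.1466) = 19.7 / 0.8534 = 23.08 mg/L.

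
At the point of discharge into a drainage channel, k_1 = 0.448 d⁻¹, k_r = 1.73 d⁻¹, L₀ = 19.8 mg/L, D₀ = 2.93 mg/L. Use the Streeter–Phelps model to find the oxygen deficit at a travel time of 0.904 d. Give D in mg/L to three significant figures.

D ≈ 3.78 mg/L

k_1 L₀/(k_r−k_1) = 0.448×19.8/(1.73−0.448) = 8.870/1.282 = 6.919 mg/L.
e^(−k_1 t) = e^(−0.448×0.9040) = 0.6670; e^(−k_r t) = e^(−1.73×0.9040) = 0.2093.
D = 6.919 × (0.6670 − 0.2093) + 2.93 × 0.2093 = 3.167 + 0.6133 = 3.780 mg/L.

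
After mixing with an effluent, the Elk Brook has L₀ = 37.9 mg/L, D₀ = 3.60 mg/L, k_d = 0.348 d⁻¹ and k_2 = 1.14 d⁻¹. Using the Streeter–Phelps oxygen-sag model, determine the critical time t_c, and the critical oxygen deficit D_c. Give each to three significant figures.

At the critical point dD/dt = 0, so k_d L₀ e^(−k_d t) = k_2 D. Substituting D(t) from the Streeter–Phelps equation and solving for t gives
t_c = ln[(k_2/k_d)(1 − D₀(k_2−k_d)/(k_d L₀))] / (k_2−k_d).
Here k_2−k_d = 0.7920 d⁻¹ and 1 − D₀(k_2−k_d)/(k_d L₀) = 1 − 3.60×0.7920/(0.348×37.9) = 0.7838, so
t_c = ln(3.276 × 0.7838) / 0.7920 = 0.9430 / 0.7920 = 1.191 d.
D_c = (k_d/k_2) L₀ e^(−k_d t_c) = (0.348/1.14) × 37.9 × e^(−0.348×1.191) = 0.3053 × 37.9 × 0.6608 = 7.645 mg/L.

t_c ≈ 1.19 d; D_c ≈ 7.64 mg/L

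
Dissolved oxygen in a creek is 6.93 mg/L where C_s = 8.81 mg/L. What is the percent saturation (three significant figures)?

78.7 % saturation

% saturation = C/C_s × 100 = 6.93/8.81 × 100 = 78.7 %.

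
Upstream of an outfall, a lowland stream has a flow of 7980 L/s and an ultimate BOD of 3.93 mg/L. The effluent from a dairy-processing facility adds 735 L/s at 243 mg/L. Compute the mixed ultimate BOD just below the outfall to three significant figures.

24.1 mg/L

Flow-weighted mixing: C = (Q_r C_r + Q_w C_w)/(Q_r + Q_w)
= (7980×3.93 + 735×243)/(7980 + 735) = 210000/8715 = 24.09 mg/L.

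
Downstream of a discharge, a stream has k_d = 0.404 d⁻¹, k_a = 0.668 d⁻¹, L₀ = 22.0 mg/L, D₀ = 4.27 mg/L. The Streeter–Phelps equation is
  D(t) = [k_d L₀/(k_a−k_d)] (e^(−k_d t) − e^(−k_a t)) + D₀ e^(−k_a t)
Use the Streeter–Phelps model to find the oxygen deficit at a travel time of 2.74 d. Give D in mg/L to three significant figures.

D ≈ 6.41 mg/L

k_d L₀/(k_a−k_d) = 0.404×22.0/(0.668−0.404) = 8.888/0.2640 = 33.67 mg/L.
e^(−k_d t) = e^(−0.404×2.740) = 0.3306; e^(−k_a t) = e^(−0.668×2.740) = 0.1604.
D = 33.67 × (0.3306 − 0.1604) + 4.27 × 0.1604 = 5.730 + 0.6847 = 6.415 mg/L.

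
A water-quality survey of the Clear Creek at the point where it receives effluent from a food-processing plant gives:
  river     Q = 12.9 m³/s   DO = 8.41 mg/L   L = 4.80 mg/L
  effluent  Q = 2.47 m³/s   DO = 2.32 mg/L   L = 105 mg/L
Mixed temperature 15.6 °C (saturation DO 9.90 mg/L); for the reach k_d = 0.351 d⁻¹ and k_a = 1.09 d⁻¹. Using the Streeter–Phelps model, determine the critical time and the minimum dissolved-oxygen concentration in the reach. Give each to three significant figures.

t_c ≈ 1.15 d; minimum DO ≈ 5.40 mg/L

Mixed DO = (12.9×8.41 + 2.47×2.32)/(12.9+2.47) = 114.2/15.37 = 7.431 mg/L.
Mixed L₀ = (12.9×4.80 + 2.47×105)/(15.37) = 321.3/15.37 = 20.90 mg/L.
Initial deficit D₀ = C_s − DO₀ = 9.90 − 7.431 = 2.469 mg/L.
t_c = (1/0.7390) ln[(1.09/0.351)(1 − 2.469×0.7390/(0.351×20.90))] = 1.353 × ln(2.333) = 1.146 d.
D_c = (0.351/1.09) × 20.90 × e^(−0.351×1.146) = 0.3220 × 20.90 × 0.6687 = 4.501 mg/L.
Minimum DO = 9.90 − 4.501 = 5.399 mg/L.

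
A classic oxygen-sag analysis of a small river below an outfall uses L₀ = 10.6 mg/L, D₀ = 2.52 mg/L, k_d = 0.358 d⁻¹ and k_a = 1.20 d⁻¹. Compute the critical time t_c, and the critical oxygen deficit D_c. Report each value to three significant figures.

t_c ≈ 0.464 d; D_c ≈ 2.68 mg/L

t_c = [1/(k_a−k_d)] ln[(k_a/k_d)(1 − D₀(k_a−k_d)/(k_d L₀))]
= [1/(1.20−0.358)] ln[(1.20/0.358)(1 − 2.52×0.8420/(0.358×10.6))]
= (1/0.8420) ln[3.352 × 0.4409] = 1.188 × ln(1.478) = 1.188 × 0.3905 = 0.4638 d.
L(t_c) = L₀ e^(−k_d t_c) = 10.6 × 0.8470 = 8.978 mg/L, and at the critical point k_a D_c = k_d L, so D_c = (0.358/1.20) × 8.978 = 2.679 mg/L.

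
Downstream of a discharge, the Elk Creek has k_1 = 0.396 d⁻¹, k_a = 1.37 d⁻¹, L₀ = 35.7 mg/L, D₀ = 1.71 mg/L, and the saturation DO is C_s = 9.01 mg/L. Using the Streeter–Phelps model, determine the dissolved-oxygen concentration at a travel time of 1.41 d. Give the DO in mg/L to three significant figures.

DO ≈ 2.56 mg/L

k_1 L₀/(k_a−k_1) = 0.396×35.7/(1.37−0.396) = 14.14/0.9740 = 14.51 mg/L.
e^(−k_1 t) = e^(−0.396×1.410) = 0.5721; e^(−k_a t) = e^(−1.37×1.410) = 0.1449.
D = 14.51 × (0.5721 − 0.1449) + 1.71 × 0.1449 = 6.201 + 0.2478 = 6.449 mg/L.
DO = C_s − D = 9.01 − 6.449 = 2.561 mg/L.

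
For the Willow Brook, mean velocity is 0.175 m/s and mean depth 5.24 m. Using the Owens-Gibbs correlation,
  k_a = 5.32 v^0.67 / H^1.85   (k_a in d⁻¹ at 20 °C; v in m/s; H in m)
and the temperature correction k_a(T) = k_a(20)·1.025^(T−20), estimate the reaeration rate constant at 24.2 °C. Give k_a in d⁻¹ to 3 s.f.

k_a(20) = 5.32 × 0.175^0.67 / 5.24^1.85 = 5.32 × 0.3111 / 21.42 = 0.07727 d⁻¹.
k_a(24.2) = 0.07727 × 1.025^(24.2−20) = 0.07727 × 1.109 = 0.08571 d⁻¹.

k_a ≈ 0.0857 d⁻¹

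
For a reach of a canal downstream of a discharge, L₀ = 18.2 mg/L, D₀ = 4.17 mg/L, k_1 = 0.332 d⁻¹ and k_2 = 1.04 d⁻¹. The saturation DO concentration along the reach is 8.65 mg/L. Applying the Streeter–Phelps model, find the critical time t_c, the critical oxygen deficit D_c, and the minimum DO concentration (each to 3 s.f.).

At the critical point dD/dt = 0, so k_1 L₀ e^(−k_1 t) = k_2 D. Substituting D(t) from the Streeter–Phelps equation and solving for t gives
t_c = ln[(k_2/k_1)(1 − D₀(k_2−k_1)/(k_1 L₀))] / (k_2−k_1).
Here k_2−k_1 = 0.7080 d⁻¹ and 1 − D₀(k_2−k_1)/(k_1 L₀) = 1 − 4.17×0.7080/(0.332×18.2) = 0.5114, so
t_c = ln(3.133 × 0.5114) / 0.7080 = 0.4712 / 0.7080 = 0.6656 d.
D_c = (k_1/k_2) L₀ e^(−k_1 t_c) = (0.332/1.04) × 18.2 × e^(−0.332×0.6656) = 0.3192 × 18.2 × 0.8017 = 4.658 mg/L.
Minimum DO = C_s − D_c = 8.65 − 4.658 = 3.992 mg/L.

t_c ≈ 0.666 d; D_c ≈ 4.66 mg/L; min DO ≈ 3.99 mg/L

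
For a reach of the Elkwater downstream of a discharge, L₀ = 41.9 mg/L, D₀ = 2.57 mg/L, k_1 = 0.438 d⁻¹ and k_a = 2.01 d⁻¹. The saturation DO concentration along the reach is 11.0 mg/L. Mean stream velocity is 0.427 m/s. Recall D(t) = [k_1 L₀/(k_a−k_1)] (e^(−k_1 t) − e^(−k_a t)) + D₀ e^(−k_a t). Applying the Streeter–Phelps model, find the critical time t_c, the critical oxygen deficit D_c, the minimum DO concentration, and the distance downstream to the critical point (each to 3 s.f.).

With k_a/k_1 = 4.589 and 1 − D₀(k_a−k_1)/(k_1 L₀) = 0.7799,
t_c = ln(4.589 × 0.7799) / (2.01 − 0.438) = ln(3.579) / 1.572 = 1.275/1.572 = 0.8111 d.
L(t_c) = L₀ e^(−k_1 t_c) = 41.9 × 0.7010 = 29.37 mg/L, and at the critical point k_a D_c = k_1 L, so D_c = (0.438/2.01) × 29.37 = 6.400 mg/L.
Minimum DO = C_s − D_c = 11.0 − 6.400 = 4.600 mg/L.
x_c = v t_c = 0.427 m/s × 0.8111 d × 86400 s/d = 29920 m ≈ 29.9 km.

t_c ≈ 0.811 d; D_c ≈ 6.40 mg/L; min DO ≈ 4.60 mg/L; x_c ≈ 29.9 km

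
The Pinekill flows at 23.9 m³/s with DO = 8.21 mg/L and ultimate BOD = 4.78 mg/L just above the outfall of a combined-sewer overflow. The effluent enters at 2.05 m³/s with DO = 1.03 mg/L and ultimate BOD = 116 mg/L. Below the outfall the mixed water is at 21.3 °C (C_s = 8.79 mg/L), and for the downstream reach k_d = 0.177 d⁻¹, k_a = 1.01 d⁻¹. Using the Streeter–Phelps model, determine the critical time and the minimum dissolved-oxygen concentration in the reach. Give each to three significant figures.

t_c ≈ 1.48 d; minimum DO ≈ 6.96 mg/L

Mixed DO = (23.9×8.21 + 2.05×1.03)/(23.9+2.05) = 198.3/25.95 = 7.643 mg/L.
Mixed L₀ = (23.9×4.78 + 2.05×116)/(25.95) = 352.0/25.95 = 13.57 mg/L.
Initial deficit D₀ = C_s − DO₀ = 8.79 − 7.643 = 1.147 mg/L.
t_c = (1/0.8330) ln[(1.01/0.177)(1 − 1.147×0.8330/(0.177×13.57))] = 1.200 × ln(3.435) = 1.482 d.
D_c = (0.177/1.01) × 13.57 × e^(−0.177×1.482) = 0.1752 × 13.57 × 0.7693 = 1.829 mg/L.
Minimum DO = 8.79 − 1.829 = 6.961 mg/L.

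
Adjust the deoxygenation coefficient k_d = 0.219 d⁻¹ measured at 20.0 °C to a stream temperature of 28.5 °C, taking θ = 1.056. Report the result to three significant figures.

k_d(T₂) = k_d(T₁) · θ^(T₂−T₁) = 0.219 × 1.056^(28.5−20.0)
= 0.219 × 1.056^8.50 = 0.219 × 1.589 = 0.3480 d⁻¹.

k_d ≈ 0.348 d⁻¹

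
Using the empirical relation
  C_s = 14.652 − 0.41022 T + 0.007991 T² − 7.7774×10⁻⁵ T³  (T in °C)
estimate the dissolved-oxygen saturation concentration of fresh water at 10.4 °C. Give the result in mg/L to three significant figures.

C_s ≈ 11.2 mg/L

C_s = 14.652 − 0.41022×10.4 + 0.007991×10.4² − 7.7774×10⁻⁵×10.4³ = 11.16 mg/L.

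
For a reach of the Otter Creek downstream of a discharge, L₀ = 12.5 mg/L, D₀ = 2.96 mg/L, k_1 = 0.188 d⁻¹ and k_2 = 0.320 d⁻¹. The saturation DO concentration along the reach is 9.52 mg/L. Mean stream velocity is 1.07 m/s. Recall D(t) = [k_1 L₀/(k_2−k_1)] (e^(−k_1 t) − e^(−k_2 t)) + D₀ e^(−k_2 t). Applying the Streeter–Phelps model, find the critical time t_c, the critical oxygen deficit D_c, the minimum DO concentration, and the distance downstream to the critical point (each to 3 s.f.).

With k_2/k_1 = 1.702 and 1 − D₀(k_2−k_1)/(k_1 L₀) = 0.8337,
t_c = ln(1.702 × 0.8337) / (0.320 − 0.188) = ln(1.419) / 0.1320 = 0.3500/0.1320 = 2.652 d.
D_c = (k_1/k_2) L₀ e^(−k_1 t_c) = (0.188/0.320) × 12.5 × e^(−0.188×2.652) = 0.5875 × 12.5 × 0.6074 = 4.461 mg/L.
Minimum DO = C_s − D_c = 9.52 − 4.461 = 5.059 mg/L.
x_c = v t_c = 1.07 m/s × 2.652 d × 86400 s/d = 245200 m ≈ 245 km.

t_c ≈ 2.65 d; D_c ≈ 4.46 mg/L; min DO ≈ 5.06 mg/L; x_c ≈ 245 km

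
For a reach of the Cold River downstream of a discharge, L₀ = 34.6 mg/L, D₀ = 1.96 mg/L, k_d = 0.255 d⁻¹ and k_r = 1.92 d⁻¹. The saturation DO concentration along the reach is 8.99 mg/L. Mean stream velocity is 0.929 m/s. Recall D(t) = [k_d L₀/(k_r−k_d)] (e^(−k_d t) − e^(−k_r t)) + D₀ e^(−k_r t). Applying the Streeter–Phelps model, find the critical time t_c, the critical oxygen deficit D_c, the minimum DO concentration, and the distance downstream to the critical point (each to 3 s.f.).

With k_r/k_d = 7.529 and 1 − D₀(k_r−k_d)/(k_d L₀) = 0.6301,
t_c = ln(7.529 × 0.6301) / (1.92 − 0.255) = ln(4.744) / 1.665 = 1.557/1.665 = 0.9351 d.
D_c = (k_d/k_r) L₀ e^(−k_d t_c) = (0.255/1.92) × 34.6 × e^(−0.255×0.9351) = 0.1328 × 34.6 × 0.7878 = 3.620 mg/L.
Minimum DO = C_s − D_c = 8.99 − 3.620 = 5.370 mg/L.
x_c = v t_c = 0.929 m/s × 0.9351 d × 86400 s/d = 75060 m ≈ 75.1 km.

t_c ≈ 0.935 d; D_c ≈ 3.62 mg/L; min DO ≈ 5.37 mg/L; x_c ≈ 75.1 km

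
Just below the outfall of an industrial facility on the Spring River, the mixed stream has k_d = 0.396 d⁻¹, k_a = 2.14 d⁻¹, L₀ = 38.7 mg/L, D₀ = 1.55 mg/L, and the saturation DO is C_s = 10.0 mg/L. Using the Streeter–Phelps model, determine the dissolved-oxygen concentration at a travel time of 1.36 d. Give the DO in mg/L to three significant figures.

k_d L₀/(k_a−k_d) = 0.396×38.7/(2.14−0.396) = 15.33/1.744 = 8.787 mg/L.
e^(−k_d t) = e^(−0.396×1.360) = 0.5836; e^(−k_a t) = e^(−2.14×1.360) = 0.05445.
D = 8.787 × (0.5836 − 0.05445) + 1.55 × 0.05445 = 4.650 + 0.08440 = 4.734 mg/L.
DO = C_s − D = 10.0 − 4.734 = 5.266 mg/L.

DO ≈ 5.27 mg/L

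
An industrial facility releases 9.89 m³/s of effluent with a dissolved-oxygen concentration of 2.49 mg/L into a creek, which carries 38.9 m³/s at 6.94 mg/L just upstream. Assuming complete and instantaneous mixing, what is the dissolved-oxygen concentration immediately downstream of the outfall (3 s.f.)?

Flow-weighted mixing: C = (Q_r C_r + Q_w C_w)/(Q_r + Q_w)
= (38.9×6.94 + 9.89×2.49)/(38.9 + 9.89) = 294.6/48.79 = 6.038 mg/L.

6.04 mg/L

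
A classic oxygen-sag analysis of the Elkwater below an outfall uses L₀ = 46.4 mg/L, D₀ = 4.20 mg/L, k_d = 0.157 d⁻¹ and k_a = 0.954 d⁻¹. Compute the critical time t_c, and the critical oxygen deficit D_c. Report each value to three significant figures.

t_c = [1/(k_a−k_d)] ln[(k_a/k_d)(1 − D₀(k_a−k_d)/(k_d L₀))]
= [1/(0.954−0.157)] ln[(0.954/0.157)(1 − 4.20×0.7970/(0.157×46.4))]
= (1/0.7970) ln[6.076 × 0.5405] = 1.255 × ln(3.284) = 1.255 × 1.189 = 1.492 d.
L(t_c) = L₀ e^(−k_d t_c) = 46.4 × 0.7912 = 36.71 mg/L, and at the critical point k_a D_c = k_d L, so D_c = (0.157/0.954) × 36.71 = 6.041 mg/L.

t_c ≈ 1.49 d; D_c ≈ 6.04 mg/L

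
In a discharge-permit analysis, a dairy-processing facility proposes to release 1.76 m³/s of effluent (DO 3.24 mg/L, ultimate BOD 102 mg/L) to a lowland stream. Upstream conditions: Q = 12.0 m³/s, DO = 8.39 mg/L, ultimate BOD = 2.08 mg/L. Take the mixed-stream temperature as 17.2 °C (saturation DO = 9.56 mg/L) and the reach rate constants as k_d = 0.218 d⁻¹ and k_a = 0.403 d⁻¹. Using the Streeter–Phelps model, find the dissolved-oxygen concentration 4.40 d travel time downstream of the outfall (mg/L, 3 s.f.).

Mixed DO = (12.0×8.39 + 1.76×3.24)/(12.0+1.76) = 106.4/13.76 = 7.731 mg/L.
Mixed L₀ = (12.0×2.08 + 1.76×102)/(13.76) = 204.5/13.76 = 14.86 mg/L.
Initial deficit D₀ = C_s − DO₀ = 9.56 − 7.731 = 1.829 mg/L.
D(4.40) = [0.218×14.86/(0.403−0.218)](e^(−0.218×4.40) − e^(−0.403×4.40)) + 1.829 e^(−0.403×4.40)
= 17.51 × (0.3832 − 0.1698) + 1.829 × 0.1698 = 4.048 mg/L.
DO = 9.56 − 4.048 = 5.512 mg/L.

DO ≈ 5.51 mg/L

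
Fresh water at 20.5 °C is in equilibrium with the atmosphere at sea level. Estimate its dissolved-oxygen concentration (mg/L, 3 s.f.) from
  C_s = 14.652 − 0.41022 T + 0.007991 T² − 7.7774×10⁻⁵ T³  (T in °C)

C_s ≈ 8.93 mg/L

C_s = 14.652 − 0.41022×20.5 + 0.007991×20.5² − 7.7774×10⁻⁵×20.5³ = 8.931 mg/L.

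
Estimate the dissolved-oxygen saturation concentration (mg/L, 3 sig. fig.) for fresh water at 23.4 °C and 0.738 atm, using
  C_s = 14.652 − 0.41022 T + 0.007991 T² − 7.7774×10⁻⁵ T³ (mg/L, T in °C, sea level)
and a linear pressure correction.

C_s ≈ 6.22 mg/L

At sea level: C_s = 14.652 − 0.41022×23.4 + 0.007991×23.4² − 7.7774×10⁻⁵×23.4³ = 8.432 mg/L.
Pressure correction: C_s' = 8.432 × 0.738 = 6.223 mg/L.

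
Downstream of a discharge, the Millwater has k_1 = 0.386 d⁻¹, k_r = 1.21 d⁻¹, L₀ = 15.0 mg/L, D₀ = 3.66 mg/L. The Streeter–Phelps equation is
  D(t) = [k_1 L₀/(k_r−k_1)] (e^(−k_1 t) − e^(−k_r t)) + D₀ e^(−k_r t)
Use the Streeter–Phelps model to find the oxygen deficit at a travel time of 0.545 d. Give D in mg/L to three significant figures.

D ≈ 3.95 mg/L

k_1 L₀/(k_r−k_1) = 0.386×15.0/(1.21−0.386) = 5.790/0.8240 = 7.027 mg/L.
e^(−k_1 t) = e^(−0.386×0.5450) = 0.8103; e^(−k_r t) = e^(−1.21×0.5450) = 0.5171.
D = 7.027 × (0.8103 − 0.5171) + 3.66 × 0.5171 = 2.060 + 1.893 = 3.953 mg/L.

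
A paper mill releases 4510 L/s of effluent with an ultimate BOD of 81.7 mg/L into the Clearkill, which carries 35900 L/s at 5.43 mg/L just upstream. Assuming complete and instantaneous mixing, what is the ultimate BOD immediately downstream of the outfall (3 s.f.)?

Flow-weighted mixing: C = (Q_r C_r + Q_w C_w)/(Q_r + Q_w)
= (35900×5.43 + 4510×81.7)/(35900 + 4510) = 563400/40410 = 13.94 mg/L.

13.9 mg/L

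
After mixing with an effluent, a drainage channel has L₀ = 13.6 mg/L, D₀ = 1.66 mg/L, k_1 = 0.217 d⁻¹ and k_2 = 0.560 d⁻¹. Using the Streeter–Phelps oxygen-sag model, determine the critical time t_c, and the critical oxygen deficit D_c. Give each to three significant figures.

t_c ≈ 2.14 d; D_c ≈ 3.31 mg/L

t_c = [1/(k_2−k_1)] ln[(k_2/k_1)(1 − D₀(k_2−k_1)/(k_1 L₀))]
= [1/(0.560−0.217)] ln[(0.560/0.217)(1 − 1.66×0.3430/(0.217×13.6))]
= (1/0.3430) ln[2.581 × 0.8071] = 2.915 × ln(2.083) = 2.915 × 0.7337 = 2.139 d.
L(t_c) = L₀ e^(−k_1 t_c) = 13.6 × 0.6287 = 8.550 mg/L, and at the critical point k_2 D_c = k_1 L, so D_c = (0.217/0.560) × 8.550 = 3.313 mg/L.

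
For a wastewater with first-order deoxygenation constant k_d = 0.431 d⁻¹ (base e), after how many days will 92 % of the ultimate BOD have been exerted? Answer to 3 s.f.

t ≈ 5.86 d

y/L₀ = 1 − e^(−k_d t) = 0.92 ⇒ e^(−k_d t) = 0.0800
t = −ln(0.0800) / 0.431 = 2.526 / 0.431 = 5.860 d.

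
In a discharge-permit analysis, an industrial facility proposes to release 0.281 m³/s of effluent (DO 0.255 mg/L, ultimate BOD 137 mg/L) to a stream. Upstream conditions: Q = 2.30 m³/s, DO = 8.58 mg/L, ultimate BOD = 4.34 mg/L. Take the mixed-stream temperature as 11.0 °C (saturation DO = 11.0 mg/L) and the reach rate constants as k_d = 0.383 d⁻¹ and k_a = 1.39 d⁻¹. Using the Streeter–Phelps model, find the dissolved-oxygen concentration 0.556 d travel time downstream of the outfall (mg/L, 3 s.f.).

Mixed DO = (2.30×8.58 + 0.281×0.255)/(2.30+0.281) = 19.81/2.581 = 7.674 mg/L.
Mixed L₀ = (2.30×4.34 + 0.281×137)/(2.581) = 48.48/2.581 = 18.78 mg/L.
Initial deficit D₀ = C_s − DO₀ = 11.0 − 7.674 = 3.326 mg/L.
D(0.556) = [0.383×18.78/(1.39−0.383)](e^(−0.383×0.556) − e^(−1.39×0.556)) + 3.326 e^(−1.39×0.556)
= 7.144 × (0.8082 − 0.4617) + 3.326 × 0.4617 = 4.011 mg/L.
DO = 11.0 − 4.011 = 6.989 mg/L.

DO ≈ 6.99 mg/L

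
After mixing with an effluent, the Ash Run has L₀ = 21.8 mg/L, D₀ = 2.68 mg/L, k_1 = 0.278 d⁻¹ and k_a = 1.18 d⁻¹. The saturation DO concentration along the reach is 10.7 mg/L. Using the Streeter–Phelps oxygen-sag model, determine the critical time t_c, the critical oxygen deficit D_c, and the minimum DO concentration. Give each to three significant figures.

t_c ≈ 1.04 d; D_c ≈ 3.85 mg/L; min DO ≈ 6.85 mg/L

t_c = [1/(k_a−k_1)] ln[(k_a/k_1)(1 − D₀(k_a−k_1)/(k_1 L₀))]
= [1/(1.18−0.278)] ln[(1.18/0.278)(1 − 2.68×0.9020/(0.278×21.8))]
= (1/0.9020) ln[4.245 × 0.6011] = 1.109 × ln(2.552) = 1.109 × 0.9367 = 1.038 d.
L(t_c) = L₀ e^(−k_1 t_c) = 21.8 × 0.7492 = 16.33 mg/L, and at the critical point k_a D_c = k_1 L, so D_c = (0.278/1.18) × 16.33 = 3.848 mg/L.
Minimum DO = C_s − D_c = 10.7 − 3.848 = 6.852 mg/L.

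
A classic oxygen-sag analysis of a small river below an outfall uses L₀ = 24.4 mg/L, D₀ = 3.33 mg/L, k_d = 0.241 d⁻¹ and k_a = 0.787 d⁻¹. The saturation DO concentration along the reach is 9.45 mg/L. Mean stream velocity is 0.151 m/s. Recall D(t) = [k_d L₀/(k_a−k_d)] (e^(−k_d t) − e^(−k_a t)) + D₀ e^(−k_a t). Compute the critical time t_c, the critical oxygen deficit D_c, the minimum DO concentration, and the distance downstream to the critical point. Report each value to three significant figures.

With k_a/k_d = 3.266 and 1 − D₀(k_a−k_d)/(k_d L₀) = 0.6908,
t_c = ln(3.266 × 0.6908) / (0.787 − 0.241) = ln(2.256) / 0.5460 = 0.8135/0.5460 = 1.490 d.
L(t_c) = L₀ e^(−k_d t_c) = 24.4 × 0.6983 = 17.04 mg/L, and at the critical point k_a D_c = k_d L, so D_c = (0.241/0.787) × 17.04 = 5.218 mg/L.
Minimum DO = C_s − D_c = 9.45 − 5.218 = 4.232 mg/L.
x_c = v t_c = 0.151 m/s × 1.490 d × 86400 s/d = 19440 m ≈ 19.4 km.

t_c ≈ 1.49 d; D_c ≈ 5.22 mg/L; min DO ≈ 4.23 mg/L; x_c ≈ 19.4 km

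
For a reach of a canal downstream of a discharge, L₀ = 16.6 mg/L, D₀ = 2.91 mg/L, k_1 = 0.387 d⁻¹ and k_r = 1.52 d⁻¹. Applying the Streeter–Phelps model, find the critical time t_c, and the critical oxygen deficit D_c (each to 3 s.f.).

With k_r/k_1 = 3.928 and 1 − D₀(k_r−k_1)/(k_1 L₀) = 0.4868,
t_c = ln(3.928 × 0.4868) / (1.52 − 0.387) = ln(1.912) / 1.133 = 0.6481/1.133 = 0.5720 d.
L(t_c) = L₀ e^(−k_1 t_c) = 16.6 × 0.8014 = 13.30 mg/L, and at the critical point k_r D_c = k_1 L, so D_c = (0.387/1.52) × 13.30 = 3.387 mg/L.

t_c ≈ 0.572 d; D_c ≈ 3.39 mg/L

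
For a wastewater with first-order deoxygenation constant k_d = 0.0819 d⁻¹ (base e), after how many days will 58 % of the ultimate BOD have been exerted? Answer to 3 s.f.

y/L₀ = 1 − e^(−k_d t) = 0.58 ⇒ e^(−k_d t) = 0.420
t = −ln(0.420) / 0.0819 = 0.8675 / 0.0819 = 10.59 d.

t ≈ 10.6 d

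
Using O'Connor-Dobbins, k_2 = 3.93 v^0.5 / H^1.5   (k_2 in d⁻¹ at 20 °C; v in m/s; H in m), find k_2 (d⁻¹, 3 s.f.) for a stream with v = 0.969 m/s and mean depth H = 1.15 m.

k_2 = 3.93 × 0.969^0.5 / 1.15^1.5 = 3.93 × 0.9844 / 1.233 = 3.137 d⁻¹.

k_2 ≈ 3.14 d⁻¹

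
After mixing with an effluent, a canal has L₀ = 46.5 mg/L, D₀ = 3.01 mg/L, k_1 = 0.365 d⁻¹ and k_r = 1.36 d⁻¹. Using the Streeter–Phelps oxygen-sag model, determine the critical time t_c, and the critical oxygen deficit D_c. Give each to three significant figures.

t_c ≈ 1.13 d; D_c ≈ 8.27 mg/L

t_c = [1/(k_r−k_1)] ln[(k_r/k_1)(1 − D₀(k_r−k_1)/(k_1 L₀))]
= [1/(1.36−0.365)] ln[(1.36/0.365)(1 − 3.01×0.9950/(0.365×46.5))]
= (1/0.9950) ln[3.726 × 0.8235] = 1.005 × ln(3.069) = 1.005 × 1.121 = 1.127 d.
L(t_c) = L₀ e^(−k_1 t_c) = 46.5 × 0.6628 = 30.82 mg/L, and at the critical point k_r D_c = k_1 L, so D_c = (0.365/1.36) × 30.82 = 8.271 mg/L.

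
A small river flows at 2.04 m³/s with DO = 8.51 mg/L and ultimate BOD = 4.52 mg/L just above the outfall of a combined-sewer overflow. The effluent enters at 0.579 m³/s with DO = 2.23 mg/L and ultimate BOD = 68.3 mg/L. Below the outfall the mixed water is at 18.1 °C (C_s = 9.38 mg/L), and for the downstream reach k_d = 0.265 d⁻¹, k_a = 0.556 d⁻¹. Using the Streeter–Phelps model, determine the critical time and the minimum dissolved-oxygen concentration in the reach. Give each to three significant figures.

Mixed DO = (2.04×8.51 + 0.579×2.23)/(2.04+0.579) = 18.65/2.619 = 7.122 mg/L.
Mixed L₀ = (2.04×4.52 + 0.579×68.3)/(2.619) = 48.77/2.619 = 18.62 mg/L.
Initial deficit D₀ = C_s − DO₀ = 9.38 − 7.122 = 2.258 mg/L.
t_c = (1/0.2910) ln[(0.556/0.265)(1 − 2.258×0.2910/(0.265×18.62))] = 3.436 × ln(1.819) = 2.055 d.
D_c = (0.265/0.556) × 18.62 × e^(−0.265×2.055) = 0.4766 × 18.62 × 0.5800 = 5.148 mg/L.
Minimum DO = 9.38 − 5.148 = 4.232 mg/L.

t_c ≈ 2.06 d; minimum DO ≈ 4.23 mg/L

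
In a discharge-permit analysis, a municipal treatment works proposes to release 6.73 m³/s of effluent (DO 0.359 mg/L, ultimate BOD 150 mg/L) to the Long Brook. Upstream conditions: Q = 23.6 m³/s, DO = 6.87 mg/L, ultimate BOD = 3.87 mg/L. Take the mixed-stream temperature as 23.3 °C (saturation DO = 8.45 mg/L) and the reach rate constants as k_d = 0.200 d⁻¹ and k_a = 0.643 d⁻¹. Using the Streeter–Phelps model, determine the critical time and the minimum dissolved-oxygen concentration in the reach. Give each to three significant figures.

t_c ≈ 2.18 d; minimum DO ≈ 1.14 mg/L

Mixed DO = (23.6×6.87 + 6.73×0.359)/(23.6+6.73) = 164.5/30.33 = 5.425 mg/L.
Mixed L₀ = (23.6×3.87 + 6.73×150)/(30.33) = 1101/30.33 = 36.30 mg/L.
Initial deficit D₀ = C_s − DO₀ = 8.45 − 5.425 = 3.025 mg/L.
t_c = (1/0.4430) ln[(0.643/0.200)(1 − 3.025×0.4430/(0.200×36.30))] = 2.257 × ln(2.622) = 2.176 d.
D_c = (0.200/0.643) × 36.30 × e^(−0.200×2.176) = 0.3110 × 36.30 × 0.6472 = 7.306 mg/L.
Minimum DO = 8.45 − 7.306 = 1.144 mg/L.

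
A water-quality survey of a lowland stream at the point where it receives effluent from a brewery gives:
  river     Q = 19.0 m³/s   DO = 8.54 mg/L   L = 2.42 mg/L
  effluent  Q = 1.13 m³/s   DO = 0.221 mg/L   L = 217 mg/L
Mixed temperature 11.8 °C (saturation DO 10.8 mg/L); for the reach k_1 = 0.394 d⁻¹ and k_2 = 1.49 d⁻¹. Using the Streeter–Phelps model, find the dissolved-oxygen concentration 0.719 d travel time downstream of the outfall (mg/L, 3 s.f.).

DO ≈ 7.73 mg/L

Mixed DO = (19.0×8.54 + 1.13×0.221)/(19.0+1.13) = 162.5/20.13 = 8.073 mg/L.
Mixed L₀ = (19.0×2.42 + 1.13×217)/(20.13) = 291.2/20.13 = 14.47 mg/L.
Initial deficit D₀ = C_s − DO₀ = 10.8 − 8.073 = 2.727 mg/L.
D(0.719) = [0.394×14.47/(1.49−0.394)](e^(−0.394×0.719) − e^(−1.49×0.719)) + 2.727 e^(−1.49×0.719)
= 5.200 × (0.7533 − 0.3426) + 2.727 × 0.3426 = 3.070 mg/L.
DO = 10.8 − 3.070 = 7.730 mg/L.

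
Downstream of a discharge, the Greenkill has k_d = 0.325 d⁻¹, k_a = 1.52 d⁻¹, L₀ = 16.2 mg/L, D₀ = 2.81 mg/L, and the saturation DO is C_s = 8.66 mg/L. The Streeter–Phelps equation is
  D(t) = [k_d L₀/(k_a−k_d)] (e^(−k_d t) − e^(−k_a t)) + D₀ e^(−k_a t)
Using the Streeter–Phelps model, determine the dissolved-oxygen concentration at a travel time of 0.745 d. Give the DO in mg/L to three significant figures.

k_d L₀/(k_a−k_d) = 0.325×16.2/(1.52−0.325) = 5.265/1.195 = 4.406 mg/L.
e^(−k_d t) = e^(−0.325×0.7450) = 0.7850; e^(−k_a t) = e^(−1.52×0.7450) = 0.3223.
D = 4.406 × (0.7850 − 0.3223) + 2.81 × 0.3223 = 2.039 + 0.9055 = 2.944 mg/L.
DO = C_s − D = 8.66 − 2.944 = 5.716 mg/L.

DO ≈ 5.72 mg/L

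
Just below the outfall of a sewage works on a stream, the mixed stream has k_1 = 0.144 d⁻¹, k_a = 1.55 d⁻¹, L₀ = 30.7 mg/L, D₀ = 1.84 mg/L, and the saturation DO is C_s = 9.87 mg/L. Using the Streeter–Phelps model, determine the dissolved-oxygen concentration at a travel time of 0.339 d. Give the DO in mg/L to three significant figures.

DO ≈ 7.65 mg/L

k_1 L₀/(k_a−k_1) = 0.144×30.7/(1.55−0.144) = 4.421/1.406 = 3.144 mg/L.
e^(−k_1 t) = e^(−0.144×0.3390) = 0.9524; e^(−k_a t) = e^(−1.55×0.3390) = 0.5913.
D = 3.144 × (0.9524 − 0.5913) + 1.84 × 0.5913 = 1.135 + 1.088 = 2.223 mg/L.
DO = C_s − D = 9.87 − 2.223 = 7.647 mg/L.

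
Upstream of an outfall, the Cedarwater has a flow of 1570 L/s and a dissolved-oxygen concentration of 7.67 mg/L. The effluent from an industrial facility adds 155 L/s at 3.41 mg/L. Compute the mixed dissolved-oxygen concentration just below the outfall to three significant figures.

Flow-weighted mixing: C = (Q_r C_r + Q_w C_w)/(Q_r + Q_w)
= (1570×7.67 + 155×3.41)/(1570 + 155) = 12570/1725 = 7.287 mg/L.

7.29 mg/L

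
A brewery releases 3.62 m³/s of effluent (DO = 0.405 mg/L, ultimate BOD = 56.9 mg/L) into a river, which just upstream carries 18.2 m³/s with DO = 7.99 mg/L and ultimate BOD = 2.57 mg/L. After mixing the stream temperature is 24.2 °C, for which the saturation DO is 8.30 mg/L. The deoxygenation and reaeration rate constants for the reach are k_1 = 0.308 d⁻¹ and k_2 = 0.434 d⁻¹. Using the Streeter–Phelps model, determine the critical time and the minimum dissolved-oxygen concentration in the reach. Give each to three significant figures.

t_c ≈ 2.27 d; minimum DO ≈ 4.21 mg/L

Mixed DO = (18.2×7.99 + 3.62×0.405)/(18.2+3.62) = 146.9/21.82 = 6.732 mg/L.
Mixed L₀ = (18.2×2.57 + 3.62×56.9)/(21.82) = 252.8/21.82 = 11.58 mg/L.
Initial deficit D₀ = C_s − DO₀ = 8.30 − 6.732 = 1.568 mg/L.
t_c = (1/0.1260) ln[(0.434/0.308)(1 − 1.568×0.1260/(0.308×11.58))] = 7.937 × ln(1.331) = 2.270 d.
D_c = (0.308/0.434) × 11.58 × e^(−0.308×2.270) = 0.7097 × 11.58 × 0.4971 = 4.086 mg/L.
Minimum DO = 8.30 − 4.086 = 4.214 mg/L.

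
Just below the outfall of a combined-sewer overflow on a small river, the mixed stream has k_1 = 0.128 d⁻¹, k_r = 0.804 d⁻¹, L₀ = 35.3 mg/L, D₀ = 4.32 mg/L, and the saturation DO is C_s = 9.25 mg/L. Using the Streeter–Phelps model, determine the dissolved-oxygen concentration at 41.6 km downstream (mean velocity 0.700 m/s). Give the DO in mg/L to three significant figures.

Travel time t = x/v = 41.6 km / (0.700 m/s) = 41600 m / 0.700 m/s = 59430 s = 0.6878 d.
k_1 L₀/(k_r−k_1) = 0.128×35.3/(0.804−0.128) = 4.518/0.6760 = 6.684 mg/L.
e^(−k_1 t) = e^(−0.128×0.6878) = 0.9157; e^(−k_r t) = e^(−0.804×0.6878) = 0.5752.
D = 6.684 × (0.9157 − 0.5752) + 4.32 × 0.5752 = 2.276 + 2.485 = 4.761 mg/L.
DO = C_s − D = 9.25 − 4.761 = 4.489 mg/L.

DO ≈ 4.49 mg/L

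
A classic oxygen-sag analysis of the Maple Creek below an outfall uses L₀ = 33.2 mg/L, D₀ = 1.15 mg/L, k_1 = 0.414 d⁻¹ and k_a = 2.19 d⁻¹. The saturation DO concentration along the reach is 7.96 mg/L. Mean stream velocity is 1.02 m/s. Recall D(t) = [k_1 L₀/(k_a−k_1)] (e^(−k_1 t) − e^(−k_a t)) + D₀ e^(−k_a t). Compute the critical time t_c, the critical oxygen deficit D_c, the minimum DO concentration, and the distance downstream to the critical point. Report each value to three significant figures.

t_c ≈ 0.847 d; D_c ≈ 4.42 mg/L; min DO ≈ 3.54 mg/L; x_c ≈ 74.7 km

t_c = [1/(k_a−k_1)] ln[(k_a/k_1)(1 − D₀(k_a−k_1)/(k_1 L₀))]
= [1/(2.19−0.414)] ln[(2.19/0.414)(1 − 1.15×1.776/(0.414×33.2))]
= (1/1.776) ln[5.290 × 0.8514] = 0.5631 × ln(4.504) = 0.5631 × 1.505 = 0.8474 d.
L(t_c) = L₀ e^(−k_1 t_c) = 33.2 × 0.7041 = 23.38 mg/L, and at the critical point k_a D_c = k_1 L, so D_c = (0.414/2.19) × 23.38 = 4.419 mg/L.
Minimum DO = C_s − D_c = 7.96 − 4.419 = 3.541 mg/L.
x_c = v t_c = 1.02 m/s × 0.8474 d × 86400 s/d = 74680 m ≈ 74.7 km.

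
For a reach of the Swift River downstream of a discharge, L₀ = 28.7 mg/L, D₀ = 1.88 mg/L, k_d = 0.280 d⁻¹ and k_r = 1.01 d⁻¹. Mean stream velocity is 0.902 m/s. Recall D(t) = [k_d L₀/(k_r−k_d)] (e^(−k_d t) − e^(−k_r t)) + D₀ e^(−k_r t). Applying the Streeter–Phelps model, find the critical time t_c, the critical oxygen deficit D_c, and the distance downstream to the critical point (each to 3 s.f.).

t_c ≈ 1.50 d; D_c ≈ 5.23 mg/L; x_c ≈ 117 km

t_c = [1/(k_r−k_d)] ln[(k_r/k_d)(1 − D₀(k_r−k_d)/(k_d L₀))]
= [1/(1.01−0.280)] ln[(1.01/0.280)(1 − 1.88×0.7300/(0.280×28.7))]
= (1/0.7300) ln[3.607 × 0.8292] = 1.370 × ln(2.991) = 1.370 × 1.096 = 1.501 d.
L(t_c) = L₀ e^(−k_d t_c) = 28.7 × 0.6569 = 18.85 mg/L, and at the critical point k_r D_c = k_d L, so D_c = (0.280/1.01) × 18.85 = 5.226 mg/L.
x_c = v t_c = 0.902 m/s × 1.501 d × 86400 s/d = 117000 m ≈ 117 km.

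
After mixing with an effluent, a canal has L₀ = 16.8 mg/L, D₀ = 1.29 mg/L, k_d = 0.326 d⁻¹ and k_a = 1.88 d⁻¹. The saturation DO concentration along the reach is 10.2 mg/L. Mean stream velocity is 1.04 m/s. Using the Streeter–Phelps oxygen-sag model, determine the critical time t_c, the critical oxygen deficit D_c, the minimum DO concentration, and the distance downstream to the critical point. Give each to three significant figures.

t_c ≈ 0.834 d; D_c ≈ 2.22 mg/L; min DO ≈ 7.98 mg/L; x_c ≈ 75.0 km

With k_a/k_d = 5.767 and 1 − D₀(k_a−k_d)/(k_d L₀) = 0.6340,
t_c = ln(5.767 × 0.6340) / (1.88 − 0.326) = ln(3.656) / 1.554 = 1.296/1.554 = 0.8342 d.
D_c = (k_d/k_a) L₀ e^(−k_d t_c) = (0.326/1.88) × 16.8 × e^(−0.326×0.8342) = 0.1734 × 16.8 × 0.7619 = 2.220 mg/L.
Minimum DO = C_s − D_c = 10.2 − 2.220 = 7.980 mg/L.
x_c = v t_c = 1.04 m/s × 0.8342 d × 86400 s/d = 74960 m ≈ 75.0 km.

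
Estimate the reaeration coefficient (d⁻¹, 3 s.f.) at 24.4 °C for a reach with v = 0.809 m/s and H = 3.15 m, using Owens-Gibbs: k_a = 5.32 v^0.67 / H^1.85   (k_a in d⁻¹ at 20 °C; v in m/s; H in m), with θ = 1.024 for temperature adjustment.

k_a(20) = 5.32 × 0.809^0.67 / 3.15^1.85 = 5.32 × 0.8676 / 8.354 = 0.5525 d⁻¹.
k_a(24.4) = 0.5525 × 1.024^(24.4−20) = 0.5525 × 1.110 = 0.6133 d⁻¹.

k_a ≈ 0.613 d⁻¹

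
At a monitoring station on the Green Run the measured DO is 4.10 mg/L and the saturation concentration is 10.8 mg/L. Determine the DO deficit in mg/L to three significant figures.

D ≈ 6.70 mg/L

D = C_s − C = 10.8 − 4.10 = 6.70 mg/L.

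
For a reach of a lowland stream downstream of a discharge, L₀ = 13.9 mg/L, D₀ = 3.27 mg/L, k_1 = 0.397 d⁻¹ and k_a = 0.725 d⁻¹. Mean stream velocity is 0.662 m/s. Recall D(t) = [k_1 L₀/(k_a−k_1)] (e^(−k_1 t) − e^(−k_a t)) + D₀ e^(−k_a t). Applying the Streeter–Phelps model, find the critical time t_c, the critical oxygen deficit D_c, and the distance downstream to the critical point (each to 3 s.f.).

With k_a/k_1 = 1.826 and 1 − D₀(k_a−k_1)/(k_1 L₀) = 0.8056,
t_c = ln(1.826 × 0.8056) / (0.725 − 0.397) = ln(1.471) / 0.3280 = 0.3861/0.3280 = 1.177 d.
D_c = (k_1/k_a) L₀ e^(−k_1 t_c) = (0.397/0.725) × 13.9 × e^(−0.397×1.177) = 0.5476 × 13.9 × 0.6267 = 4.770 mg/L.
x_c = v t_c = 0.662 m/s × 1.177 d × 86400 s/d = 67330 m ≈ 67.3 km.

t_c ≈ 1.18 d; D_c ≈ 4.77 mg/L; x_c ≈ 67.3 km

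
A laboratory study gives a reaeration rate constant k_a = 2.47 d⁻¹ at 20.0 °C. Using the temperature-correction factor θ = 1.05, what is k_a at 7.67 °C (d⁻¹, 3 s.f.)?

k_a(T₂) = k_a(T₁) · θ^(T₂−T₁) = 2.47 × 1.05^(7.67−20.0)
= 2.47 × 1.05^-12.3 = 2.47 × 0.5479 = 1.353 d⁻¹.

k_a ≈ 1.35 d⁻¹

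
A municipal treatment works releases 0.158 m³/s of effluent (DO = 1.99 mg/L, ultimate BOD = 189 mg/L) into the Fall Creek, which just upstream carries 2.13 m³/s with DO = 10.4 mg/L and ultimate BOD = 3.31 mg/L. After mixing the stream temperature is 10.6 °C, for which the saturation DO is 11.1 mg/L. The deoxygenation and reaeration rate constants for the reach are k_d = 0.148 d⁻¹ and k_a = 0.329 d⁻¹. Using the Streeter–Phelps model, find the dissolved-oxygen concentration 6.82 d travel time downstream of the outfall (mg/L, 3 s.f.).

DO ≈ 7.56 mg/L

Mixed DO = (2.13×10.4 + 0.158×1.99)/(2.13+0.158) = 22.47/2.288 = 9.819 mg/L.
Mixed L₀ = (2.13×3.31 + 0.158×189)/(2.288) = 36.91/2.288 = 16.13 mg/L.
Initial deficit D₀ = C_s − DO₀ = 11.1 − 9.819 = 1.281 mg/L.
D(6.82) = [0.148×16.13/(0.329−0.148)](e^(−0.148×6.82) − e^(−0.329×6.82)) + 1.281 e^(−0.329×6.82)
= 13.19 × (0.3645 − 0.1061) + 1.281 × 0.1061 = 3.544 mg/L.
DO = 11.1 − 3.544 = 7.556 mg/L.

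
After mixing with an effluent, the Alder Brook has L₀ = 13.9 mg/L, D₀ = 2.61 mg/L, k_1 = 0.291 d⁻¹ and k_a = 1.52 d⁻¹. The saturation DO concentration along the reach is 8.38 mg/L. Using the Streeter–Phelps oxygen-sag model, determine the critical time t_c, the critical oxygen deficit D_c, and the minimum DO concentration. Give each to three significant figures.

t_c ≈ 0.0635 d; D_c ≈ 2.61 mg/L; min DO ≈ 5.77 mg/L

With k_a/k_1 = 5.223 and 1 − D₀(k_a−k_1)/(k_1 L₀) = 0.2070,
t_c = ln(5.223 × 0.2070) / (1.52 − 0.291) = ln(1.081) / 1.229 = 0.07801/1.229 = 0.06347 d.
D_c = (k_1/k_a) L₀ e^(−k_1 t_c) = (0.291/1.52) × 13.9 × e^(−0.291×0.06347) = 0.1914 × 13.9 × 0.9817 = 2.612 mg/L.
Minimum DO = C_s − D_c = 8.38 − 2.612 = 5.768 mg/L.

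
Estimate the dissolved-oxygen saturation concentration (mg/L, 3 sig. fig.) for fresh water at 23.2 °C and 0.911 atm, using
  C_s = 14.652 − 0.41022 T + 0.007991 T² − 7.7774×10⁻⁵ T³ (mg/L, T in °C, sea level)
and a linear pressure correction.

C_s ≈ 7.71 mg/L

At sea level: C_s = 14.652 − 0.41022×23.2 + 0.007991×23.2² − 7.7774×10⁻⁵×23.2³ = 8.465 mg/L.
Pressure correction: C_s' = 8.465 × 0.911 = 7.711 mg/L.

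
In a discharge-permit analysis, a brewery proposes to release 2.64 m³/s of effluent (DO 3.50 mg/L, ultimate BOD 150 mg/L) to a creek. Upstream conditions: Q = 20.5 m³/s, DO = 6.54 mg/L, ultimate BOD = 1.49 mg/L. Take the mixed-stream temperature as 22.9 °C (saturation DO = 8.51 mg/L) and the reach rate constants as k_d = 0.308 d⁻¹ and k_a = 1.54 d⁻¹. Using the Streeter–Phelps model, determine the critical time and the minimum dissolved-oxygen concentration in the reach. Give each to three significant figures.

Mixed DO = (20.5×6.54 + 2.64×3.50)/(20.5+2.64) = 143.3/23.14 = 6.193 mg/L.
Mixed L₀ = (20.5×1.49 + 2.64×150)/(23.14) = 426.5/23.14 = 18.43 mg/L.
Initial deficit D₀ = C_s − DO₀ = 8.51 − 6.193 = 2.317 mg/L.
t_c = (1/1.232) ln[(1.54/0.308)(1 − 2.317×1.232/(0.308×18.43))] = 0.8117 × ln(2.486) = 0.7393 d.
D_c = (0.308/1.54) × 18.43 × e^(−0.308×0.7393) = 0.2000 × 18.43 × 0.7964 = 2.936 mg/L.
Minimum DO = 8.51 − 2.936 = 5.574 mg/L.

t_c ≈ 0.739 d; minimum DO ≈ 5.57 mg/L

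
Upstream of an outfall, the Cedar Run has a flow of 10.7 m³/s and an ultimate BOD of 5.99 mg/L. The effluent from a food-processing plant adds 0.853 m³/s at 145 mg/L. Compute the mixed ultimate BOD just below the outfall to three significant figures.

16.3 mg/L

Flow-weighted mixing: C = (Q_r C_r + Q_w C_w)/(Q_r + Q_w)
= (10.7×5.99 + 0.853×145)/(10.7 + 0.853) = 187.8/11.55 = 16.25 mg/L.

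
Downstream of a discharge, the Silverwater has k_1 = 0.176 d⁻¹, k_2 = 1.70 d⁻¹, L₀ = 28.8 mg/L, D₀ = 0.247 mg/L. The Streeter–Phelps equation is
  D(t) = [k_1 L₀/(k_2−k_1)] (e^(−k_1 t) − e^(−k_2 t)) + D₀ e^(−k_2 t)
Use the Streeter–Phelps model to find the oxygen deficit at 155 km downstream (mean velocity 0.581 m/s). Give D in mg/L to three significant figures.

D ≈ 1.92 mg/L

Travel time t = x/v = 155 km / (0.581 m/s) = 155000 m / 0.581 m/s = 266800 s = 3.088 d.
k_1 L₀/(k_2−k_1) = 0.176×28.8/(1.70−0.176) = 5.069/1.524 = 3.326 mg/L.
e^(−k_1 t) = e^(−0.176×3.088) = 0.5807; e^(−k_2 t) = e^(−1.70×3.088) = 0.005252.
D = 3.326 × (0.5807 − 0.005252) + 0.247 × 0.005252 = 1.914 + 0.001297 = 1.915 mg/L.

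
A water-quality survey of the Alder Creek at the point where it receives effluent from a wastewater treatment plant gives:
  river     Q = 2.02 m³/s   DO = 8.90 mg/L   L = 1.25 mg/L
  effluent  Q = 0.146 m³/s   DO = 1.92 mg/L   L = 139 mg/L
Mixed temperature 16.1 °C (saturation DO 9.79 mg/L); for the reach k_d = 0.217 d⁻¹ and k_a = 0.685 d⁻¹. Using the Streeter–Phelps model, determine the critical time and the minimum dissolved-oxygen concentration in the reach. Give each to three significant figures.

Mixed DO = (2.02×8.90 + 0.146×1.92)/(2.02+0.146) = 18.26/2.166 = 8.430 mg/L.
Mixed L₀ = (2.02×1.25 + 0.146×139)/(2.166) = 22.82/2.166 = 10.54 mg/L.
Initial deficit D₀ = C_s − DO₀ = 9.79 − 8.430 = 1.360 mg/L.
t_c = (1/0.4680) ln[(0.685/0.217)(1 − 1.360×0.4680/(0.217×10.54))] = 2.137 × ln(2.278) = 1.759 d.
D_c = (0.217/0.685) × 10.54 × e^(−0.217×1.759) = 0.3168 × 10.54 × 0.6827 = 2.279 mg/L.
Minimum DO = 9.79 − 2.279 = 7.511 mg/L.

t_c ≈ 1.76 d; minimum DO ≈ 7.51 mg/L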